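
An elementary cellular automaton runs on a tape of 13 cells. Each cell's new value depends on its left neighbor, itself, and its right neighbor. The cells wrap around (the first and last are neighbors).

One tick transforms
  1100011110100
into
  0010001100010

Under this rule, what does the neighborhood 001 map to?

At position 4 the neighborhood is 001; the next row has 0 there.

0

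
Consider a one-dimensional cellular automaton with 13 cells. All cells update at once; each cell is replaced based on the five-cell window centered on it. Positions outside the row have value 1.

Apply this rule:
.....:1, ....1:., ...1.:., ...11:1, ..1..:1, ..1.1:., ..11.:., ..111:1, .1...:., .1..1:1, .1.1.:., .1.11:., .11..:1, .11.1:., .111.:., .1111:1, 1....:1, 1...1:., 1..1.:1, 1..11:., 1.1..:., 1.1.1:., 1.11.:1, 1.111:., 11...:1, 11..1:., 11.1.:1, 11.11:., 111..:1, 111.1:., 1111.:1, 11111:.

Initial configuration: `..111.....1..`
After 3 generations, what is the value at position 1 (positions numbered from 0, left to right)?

.

generation 1: ..1.1111..11.
generation 2: .1...111.....
generation 3: 1...11.1111.1
position 1 holds .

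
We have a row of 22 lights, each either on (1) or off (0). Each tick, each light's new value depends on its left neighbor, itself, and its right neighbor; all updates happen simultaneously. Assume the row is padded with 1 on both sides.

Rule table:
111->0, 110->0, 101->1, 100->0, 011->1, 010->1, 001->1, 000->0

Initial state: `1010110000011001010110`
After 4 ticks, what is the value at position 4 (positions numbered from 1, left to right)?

0

0111100000110011111101
1100000001100110000011
0000000011001100000110
0000000110011000001101
position 4 holds 0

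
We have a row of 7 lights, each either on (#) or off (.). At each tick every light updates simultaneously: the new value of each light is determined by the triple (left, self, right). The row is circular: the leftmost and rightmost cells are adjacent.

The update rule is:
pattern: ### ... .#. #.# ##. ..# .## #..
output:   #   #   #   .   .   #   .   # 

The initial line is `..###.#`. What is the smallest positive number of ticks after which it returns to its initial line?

7

tick 1: ##.#..#
tick 2: #..###.
tick 3: ###.#..
tick 4: .#..###
tick 5: .###.#.
tick 6: #.#..##
tick 7: ..###.#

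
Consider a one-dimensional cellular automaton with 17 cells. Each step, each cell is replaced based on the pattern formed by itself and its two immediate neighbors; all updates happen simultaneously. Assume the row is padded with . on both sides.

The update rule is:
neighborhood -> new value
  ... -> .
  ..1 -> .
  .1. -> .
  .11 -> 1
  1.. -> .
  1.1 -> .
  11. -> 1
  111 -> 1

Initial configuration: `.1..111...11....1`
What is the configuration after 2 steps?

....111...11.....
....111...11.....

....111...11.....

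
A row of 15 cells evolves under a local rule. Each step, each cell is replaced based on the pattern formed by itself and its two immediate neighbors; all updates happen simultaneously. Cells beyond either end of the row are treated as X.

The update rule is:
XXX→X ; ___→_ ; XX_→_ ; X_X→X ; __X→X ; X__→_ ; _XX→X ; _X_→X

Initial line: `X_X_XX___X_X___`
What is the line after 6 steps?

___XXXX__XXXXXX

step 1: _XXXX___XXXX__X
step 2: XXXX___XXXX__XX
step 3: XXX___XXXX__XXX
step 4: XX___XXXX__XXXX
step 5: X___XXXX__XXXXX
step 6: ___XXXX__XXXXXX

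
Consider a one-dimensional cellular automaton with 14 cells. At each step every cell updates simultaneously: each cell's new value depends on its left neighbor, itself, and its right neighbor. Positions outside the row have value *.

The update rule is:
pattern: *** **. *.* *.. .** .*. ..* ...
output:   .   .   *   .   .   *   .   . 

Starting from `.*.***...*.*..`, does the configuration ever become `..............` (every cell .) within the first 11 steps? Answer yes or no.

step 1: ***......***..
step 2: ..............
all cells are . at step 2

yes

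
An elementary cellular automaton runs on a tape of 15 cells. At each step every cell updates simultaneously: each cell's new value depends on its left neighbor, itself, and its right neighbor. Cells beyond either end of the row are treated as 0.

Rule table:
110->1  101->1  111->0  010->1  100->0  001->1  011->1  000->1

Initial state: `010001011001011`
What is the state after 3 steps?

step 1: 110111111011111
step 2: 111100001110001
step 3: 100101111010111

100101111010111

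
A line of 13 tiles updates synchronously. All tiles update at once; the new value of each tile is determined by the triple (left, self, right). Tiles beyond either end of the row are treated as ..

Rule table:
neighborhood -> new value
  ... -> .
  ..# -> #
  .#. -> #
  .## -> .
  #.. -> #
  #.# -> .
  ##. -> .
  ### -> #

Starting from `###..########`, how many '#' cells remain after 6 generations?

8

.#.##.######.
##.....####.#
..#...#.##..#
.###.##...###
#.#....#.#.#.
#.##..##.#.##
count of #: 8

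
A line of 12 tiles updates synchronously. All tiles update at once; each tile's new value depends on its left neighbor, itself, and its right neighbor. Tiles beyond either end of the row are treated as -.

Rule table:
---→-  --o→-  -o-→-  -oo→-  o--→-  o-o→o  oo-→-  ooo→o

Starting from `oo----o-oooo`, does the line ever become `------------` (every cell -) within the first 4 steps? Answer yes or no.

-------o-oo-
--------o---
------------
all cells are - at step 3

yes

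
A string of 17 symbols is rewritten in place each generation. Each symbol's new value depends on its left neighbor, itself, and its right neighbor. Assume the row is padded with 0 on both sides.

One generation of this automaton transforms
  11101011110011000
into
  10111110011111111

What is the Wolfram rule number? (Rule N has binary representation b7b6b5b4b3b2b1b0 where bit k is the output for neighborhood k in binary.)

127

position 1: 111 → 0  (bit 7 = 0)
position 2: 110 → 1  (bit 6 = 1)
position 3: 101 → 1  (bit 5 = 1)
position 10: 100 → 1  (bit 4 = 1)
position 0: 011 → 1  (bit 3 = 1)
position 4: 010 → 1  (bit 2 = 1)
position 11: 001 → 1  (bit 1 = 1)
position 15: 000 → 1  (bit 0 = 1)
bits b7..b0 = 01111111 = 127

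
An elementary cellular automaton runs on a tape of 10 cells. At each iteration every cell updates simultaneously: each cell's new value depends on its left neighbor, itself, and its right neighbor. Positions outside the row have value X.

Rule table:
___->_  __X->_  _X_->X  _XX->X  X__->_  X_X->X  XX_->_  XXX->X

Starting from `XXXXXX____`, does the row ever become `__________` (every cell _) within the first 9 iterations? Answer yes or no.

XXXXX_____
XXXX______
XXX_______
XX________
X_________
__________
all cells are _ at iteration 6

yes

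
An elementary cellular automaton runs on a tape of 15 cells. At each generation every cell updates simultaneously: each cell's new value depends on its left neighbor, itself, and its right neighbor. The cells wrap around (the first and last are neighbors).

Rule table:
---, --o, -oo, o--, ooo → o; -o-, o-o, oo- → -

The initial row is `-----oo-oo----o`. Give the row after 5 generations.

oooooo--o-oooo-
ooooo-oo--ooo--
oooo--o-oooo-oo
ooo-oo--ooo--oo
oo--o-oooo-oooo

oo--o-oooo-oooo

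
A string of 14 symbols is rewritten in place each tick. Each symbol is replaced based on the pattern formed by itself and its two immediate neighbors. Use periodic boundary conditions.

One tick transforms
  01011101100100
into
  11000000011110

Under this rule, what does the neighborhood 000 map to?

0

At position 13 the neighborhood is 000; the next row has 0 there.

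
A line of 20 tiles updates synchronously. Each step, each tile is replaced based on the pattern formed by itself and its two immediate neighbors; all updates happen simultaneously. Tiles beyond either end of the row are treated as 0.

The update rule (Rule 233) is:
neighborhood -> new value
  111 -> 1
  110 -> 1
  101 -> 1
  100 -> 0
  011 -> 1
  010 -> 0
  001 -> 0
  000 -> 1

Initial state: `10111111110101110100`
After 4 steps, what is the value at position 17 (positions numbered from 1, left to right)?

1

01111111111011111001
01111111111111111000
01111111111111111011
01111111111111111111
position 17 holds 1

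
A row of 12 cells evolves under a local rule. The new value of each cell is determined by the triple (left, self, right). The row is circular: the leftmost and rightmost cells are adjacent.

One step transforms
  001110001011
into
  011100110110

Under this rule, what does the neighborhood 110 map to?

At position 4 the neighborhood is 110; the next row has 0 there.

0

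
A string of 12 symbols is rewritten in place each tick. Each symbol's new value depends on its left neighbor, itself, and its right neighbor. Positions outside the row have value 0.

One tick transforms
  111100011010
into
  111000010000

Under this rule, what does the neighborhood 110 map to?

At position 3 the neighborhood is 110; the next row has 0 there.

0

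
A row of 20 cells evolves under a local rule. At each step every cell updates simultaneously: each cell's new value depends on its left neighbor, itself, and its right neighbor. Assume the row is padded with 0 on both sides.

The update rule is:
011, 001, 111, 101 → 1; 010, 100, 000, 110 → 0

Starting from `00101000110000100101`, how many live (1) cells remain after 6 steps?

5

step 1: 01010001100001001010
step 2: 10100011000010010100
step 3: 01000110000100101000
step 4: 10001100001001010000
step 5: 00011000010010100000
step 6: 00110000100101000000
count of 1: 5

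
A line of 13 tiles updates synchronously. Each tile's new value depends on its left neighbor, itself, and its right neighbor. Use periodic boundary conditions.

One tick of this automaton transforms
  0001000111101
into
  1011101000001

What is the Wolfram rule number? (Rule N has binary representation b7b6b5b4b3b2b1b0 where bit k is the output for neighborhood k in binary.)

22

position 8: 111 → 0  (bit 7 = 0)
position 10: 110 → 0  (bit 6 = 0)
position 11: 101 → 0  (bit 5 = 0)
position 0: 100 → 1  (bit 4 = 1)
position 7: 011 → 0  (bit 3 = 0)
position 3: 010 → 1  (bit 2 = 1)
position 2: 001 → 1  (bit 1 = 1)
position 1: 000 → 0  (bit 0 = 0)
bits b7..b0 = 00010110 = 22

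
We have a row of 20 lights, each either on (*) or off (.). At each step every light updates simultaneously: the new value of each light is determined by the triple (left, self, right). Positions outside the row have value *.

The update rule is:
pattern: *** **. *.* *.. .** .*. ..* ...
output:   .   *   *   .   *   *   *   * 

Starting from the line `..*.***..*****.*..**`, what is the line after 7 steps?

**..********.*.*****

.****.*.**...***.**.
**..******.***.*****
.*.**....***.***....
*****.****.***.*.***
....***..***.*****..
.****.*.**.***...*.*
**..********.*.*****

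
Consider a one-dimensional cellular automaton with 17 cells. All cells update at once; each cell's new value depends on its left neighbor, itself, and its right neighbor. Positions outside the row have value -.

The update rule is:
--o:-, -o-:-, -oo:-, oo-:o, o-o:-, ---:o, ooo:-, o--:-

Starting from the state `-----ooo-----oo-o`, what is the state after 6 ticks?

oooo-----oooooooo

oooo---o-ooo--o--
---o-o-----o----o
oo-----ooo---oo--
-o-ooo---o-o--o-o
-----o-o---------
oooo-----oooooooo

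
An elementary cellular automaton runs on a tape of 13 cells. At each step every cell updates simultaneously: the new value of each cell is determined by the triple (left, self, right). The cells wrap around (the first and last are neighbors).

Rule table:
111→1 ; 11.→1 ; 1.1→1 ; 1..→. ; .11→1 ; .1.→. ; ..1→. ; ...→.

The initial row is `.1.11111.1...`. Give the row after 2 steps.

..1111111....
..1111111....

..1111111....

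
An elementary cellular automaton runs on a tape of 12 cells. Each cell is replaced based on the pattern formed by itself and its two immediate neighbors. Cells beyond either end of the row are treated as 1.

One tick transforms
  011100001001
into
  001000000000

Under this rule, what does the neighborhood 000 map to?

At position 5 the neighborhood is 000; the next row has 0 there.

0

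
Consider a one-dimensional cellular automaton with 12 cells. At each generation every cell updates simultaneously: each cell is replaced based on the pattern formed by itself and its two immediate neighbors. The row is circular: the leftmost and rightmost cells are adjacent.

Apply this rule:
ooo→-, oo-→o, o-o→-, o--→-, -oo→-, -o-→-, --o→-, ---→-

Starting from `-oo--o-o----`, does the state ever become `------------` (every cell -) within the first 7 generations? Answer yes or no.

--o---------
------------
all cells are - at generation 2

yes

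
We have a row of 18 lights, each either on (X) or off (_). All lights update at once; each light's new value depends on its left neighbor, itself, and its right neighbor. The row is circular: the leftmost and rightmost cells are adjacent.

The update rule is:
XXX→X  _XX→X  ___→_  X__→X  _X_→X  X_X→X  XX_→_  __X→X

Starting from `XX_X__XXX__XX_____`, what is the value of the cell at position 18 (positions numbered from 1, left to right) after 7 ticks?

X_XXXXXX_XXX_X___X
_XXXXXX_XXX_XXX_XX
XXXXXX_XXX_XXX_XX_
XXXXX_XXX_XXX_XX_X
XXXX_XXX_XXX_XX_XX
XXX_XXX_XXX_XX_XXX
XX_XXX_XXX_XX_XXXX
position 18 holds X

X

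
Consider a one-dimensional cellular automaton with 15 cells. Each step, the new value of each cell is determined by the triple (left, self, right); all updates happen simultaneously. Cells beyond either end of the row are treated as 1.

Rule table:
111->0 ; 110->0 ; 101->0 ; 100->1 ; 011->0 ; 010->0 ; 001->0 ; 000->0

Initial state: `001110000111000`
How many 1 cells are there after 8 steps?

step 1: 100001000000100
step 2: 010000100000010
step 3: 001000010000000
step 4: 100100001000000
step 5: 010010000100000
step 6: 001001000010000
step 7: 100100100001000
step 8: 010010010000100
count of 1: 4

4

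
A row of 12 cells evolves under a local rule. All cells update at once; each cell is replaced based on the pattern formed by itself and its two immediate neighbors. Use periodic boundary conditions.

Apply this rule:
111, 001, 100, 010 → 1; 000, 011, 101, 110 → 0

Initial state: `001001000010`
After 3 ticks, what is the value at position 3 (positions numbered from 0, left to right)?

011111100111
001111011010
010110000011
position 3 holds 1

1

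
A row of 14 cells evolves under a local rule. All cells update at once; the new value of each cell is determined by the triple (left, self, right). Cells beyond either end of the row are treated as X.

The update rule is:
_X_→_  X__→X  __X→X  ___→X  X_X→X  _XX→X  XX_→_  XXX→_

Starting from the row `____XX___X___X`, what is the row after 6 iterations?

_______XX__XX_

XXXXX_XXX_XXXX
_____XX__XX___
XXXXXX_XXX_XXX
______XX__XX__
XXXXXXX_XXX_XX
_______XX__XX_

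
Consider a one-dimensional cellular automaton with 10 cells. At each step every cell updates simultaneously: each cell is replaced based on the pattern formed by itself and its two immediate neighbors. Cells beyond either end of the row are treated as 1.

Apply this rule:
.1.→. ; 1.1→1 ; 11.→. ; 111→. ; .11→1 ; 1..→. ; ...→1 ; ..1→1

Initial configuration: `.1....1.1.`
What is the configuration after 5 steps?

step 1: 1..111.1.1
step 2: ..11..1.11
step 3: .11..1.11.
step 4: 11..1.11.1
step 5: ...1.11.11

...1.11.11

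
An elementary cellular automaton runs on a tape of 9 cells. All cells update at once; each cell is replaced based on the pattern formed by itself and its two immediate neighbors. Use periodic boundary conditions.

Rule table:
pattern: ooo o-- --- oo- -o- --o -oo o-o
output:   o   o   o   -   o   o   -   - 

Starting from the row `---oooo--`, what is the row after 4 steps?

ooo-oo-oo
oo------o
o-oooooo-
o--oooo--

o--oooo--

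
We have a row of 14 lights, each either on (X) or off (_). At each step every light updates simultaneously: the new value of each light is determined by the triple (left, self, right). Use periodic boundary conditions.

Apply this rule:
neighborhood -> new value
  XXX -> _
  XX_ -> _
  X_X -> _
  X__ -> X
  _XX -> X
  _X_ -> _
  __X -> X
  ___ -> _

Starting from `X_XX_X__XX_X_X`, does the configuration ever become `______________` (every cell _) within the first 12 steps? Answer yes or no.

step 1: __X___XXX____X
step 2: XX_X_XX__X__X_
step 3: X____X_XX_XX__
step 4: _X__X__X__X_XX
step 5: __XX_XX_XX__X_
step 6: _XX__X__X_XX_X
step 7: _X_XX_XX__X___
step 8: X__X__X_XX_X__
step 9: _XX_XX__X___XX
step 10: _X__X_XX_X_XX_
step 11: X_XX__X____X_X
step 12: __X_XX_X__X__X
step 12 is __X_XX_X__X__X, still not uniform _

no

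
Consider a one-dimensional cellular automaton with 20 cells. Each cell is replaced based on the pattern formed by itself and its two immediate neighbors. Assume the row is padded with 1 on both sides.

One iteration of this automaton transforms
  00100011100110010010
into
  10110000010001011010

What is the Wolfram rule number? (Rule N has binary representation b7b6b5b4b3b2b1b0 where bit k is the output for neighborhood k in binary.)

position 7: 111 → 0  (bit 7 = 0)
position 8: 110 → 0  (bit 6 = 0)
position 19: 101 → 0  (bit 5 = 0)
position 0: 100 → 1  (bit 4 = 1)
position 6: 011 → 0  (bit 3 = 0)
position 2: 010 → 1  (bit 2 = 1)
position 1: 001 → 0  (bit 1 = 0)
position 4: 000 → 0  (bit 0 = 0)
bits b7..b0 = 00010100 = 20

20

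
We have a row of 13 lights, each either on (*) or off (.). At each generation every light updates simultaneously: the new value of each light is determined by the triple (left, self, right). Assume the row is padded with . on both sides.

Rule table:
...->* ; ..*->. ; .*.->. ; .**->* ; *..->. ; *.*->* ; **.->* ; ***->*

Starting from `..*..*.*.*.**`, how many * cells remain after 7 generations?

*.....*.*.***
..***..*.****
*.***...*****
.****.*.*****
.*****.******
.************
.************
count of *: 12

12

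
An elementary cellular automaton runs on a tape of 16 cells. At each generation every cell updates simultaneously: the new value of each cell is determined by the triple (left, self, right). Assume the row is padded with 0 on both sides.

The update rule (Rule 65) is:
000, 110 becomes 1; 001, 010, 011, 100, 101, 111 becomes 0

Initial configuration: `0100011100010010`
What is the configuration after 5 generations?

0001000101000000
1100010000011111
0101000111000001
0000010001011100
1111000100000101

1111000100000101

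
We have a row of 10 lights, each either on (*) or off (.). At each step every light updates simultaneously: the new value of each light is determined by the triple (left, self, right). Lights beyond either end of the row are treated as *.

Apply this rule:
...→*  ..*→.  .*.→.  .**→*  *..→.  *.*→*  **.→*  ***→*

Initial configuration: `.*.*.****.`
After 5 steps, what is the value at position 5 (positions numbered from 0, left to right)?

*

step 1: *.*.******
step 2: **.*******
step 3: **********
step 4: **********  (fixed point — unchanged through step 5)
position 5 holds *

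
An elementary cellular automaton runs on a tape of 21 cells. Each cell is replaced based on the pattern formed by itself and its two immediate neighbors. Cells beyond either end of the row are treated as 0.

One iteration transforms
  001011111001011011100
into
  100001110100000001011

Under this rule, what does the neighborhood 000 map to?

At position 0 the neighborhood is 000; the next row has 1 there.

1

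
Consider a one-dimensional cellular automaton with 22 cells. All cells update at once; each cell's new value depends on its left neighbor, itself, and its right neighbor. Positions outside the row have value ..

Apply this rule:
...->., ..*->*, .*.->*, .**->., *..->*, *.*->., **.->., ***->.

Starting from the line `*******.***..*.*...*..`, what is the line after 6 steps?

......*.......*..*...*

...........***.**.***.
..........*..........*
.........***........**
........*...*......*..
.......***.***....***.
......*.......*..*...*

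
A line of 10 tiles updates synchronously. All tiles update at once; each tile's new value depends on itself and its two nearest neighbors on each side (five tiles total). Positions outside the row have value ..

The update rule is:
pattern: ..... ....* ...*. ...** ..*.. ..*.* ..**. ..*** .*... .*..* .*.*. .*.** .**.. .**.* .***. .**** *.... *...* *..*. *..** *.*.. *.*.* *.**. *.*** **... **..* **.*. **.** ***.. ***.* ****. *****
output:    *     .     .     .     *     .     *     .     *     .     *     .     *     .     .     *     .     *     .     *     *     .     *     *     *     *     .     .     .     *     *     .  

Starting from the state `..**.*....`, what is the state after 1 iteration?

..*..**.**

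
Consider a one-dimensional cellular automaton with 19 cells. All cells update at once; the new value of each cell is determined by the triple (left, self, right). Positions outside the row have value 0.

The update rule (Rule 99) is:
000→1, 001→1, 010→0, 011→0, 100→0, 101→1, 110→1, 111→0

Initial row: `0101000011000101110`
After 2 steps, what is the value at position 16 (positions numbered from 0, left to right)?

1

1010011101011010010
0100100110101100100
position 16 holds 1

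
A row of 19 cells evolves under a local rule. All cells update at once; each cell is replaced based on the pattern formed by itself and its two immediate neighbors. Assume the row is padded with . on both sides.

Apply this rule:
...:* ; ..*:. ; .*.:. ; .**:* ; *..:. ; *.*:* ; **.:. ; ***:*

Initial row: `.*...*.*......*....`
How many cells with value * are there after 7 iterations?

7

...*..*..****...***
**.......***..*.**.
*..*****.**....**..
...****.**..**.*..*
**.***.**...*.*....
*.***.**..*..*..***
.***.**.........**.
count of *: 7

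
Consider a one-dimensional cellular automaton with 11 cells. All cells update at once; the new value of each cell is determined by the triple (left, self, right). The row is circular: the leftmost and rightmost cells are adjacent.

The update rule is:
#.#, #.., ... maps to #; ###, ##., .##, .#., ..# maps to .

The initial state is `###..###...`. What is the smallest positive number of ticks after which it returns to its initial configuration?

22

...#....##.
##..###...#
..#....##..
#..###...##
.#....##...
..###...###
#....##....
.###...###.
....##....#
###...###..
...##....#.
##...###..#
..##....#..
#...###..##
.##....#...
...###..###
##....#....
..###..###.
#....#....#
.###..###..
....#....##
###..###...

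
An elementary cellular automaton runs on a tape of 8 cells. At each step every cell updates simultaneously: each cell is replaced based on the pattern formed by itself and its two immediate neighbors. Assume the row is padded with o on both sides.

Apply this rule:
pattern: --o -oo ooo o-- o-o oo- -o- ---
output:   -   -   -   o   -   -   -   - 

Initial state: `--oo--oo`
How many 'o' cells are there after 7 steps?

step 1: o---o---
step 2: -o---o--
step 3: --o---o-
step 4: o--o----
step 5: -o--o---
step 6: --o--o--
step 7: o--o--o-
count of o: 3

3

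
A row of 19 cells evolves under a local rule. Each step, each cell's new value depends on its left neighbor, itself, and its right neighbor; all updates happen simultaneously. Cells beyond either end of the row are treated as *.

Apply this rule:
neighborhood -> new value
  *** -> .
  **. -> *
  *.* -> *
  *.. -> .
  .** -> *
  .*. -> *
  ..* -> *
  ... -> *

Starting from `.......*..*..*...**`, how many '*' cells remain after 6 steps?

13

step 1: .*******.**.**.***.
step 2: **.....*********.**
step 3: .*.*****.......***.
step 4: ****...*.*******.**
step 5: ...*.*****.....***.
step 6: .*****...*.*****.**
count of *: 13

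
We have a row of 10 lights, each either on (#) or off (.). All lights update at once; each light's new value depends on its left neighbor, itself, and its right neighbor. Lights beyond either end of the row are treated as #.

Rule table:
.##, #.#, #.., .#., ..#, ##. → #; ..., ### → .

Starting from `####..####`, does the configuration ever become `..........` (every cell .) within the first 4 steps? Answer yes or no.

step 1: ...####...
step 2: #.##..##.#
step 3: ##########
step 4: ..........
all cells are . at step 4

yes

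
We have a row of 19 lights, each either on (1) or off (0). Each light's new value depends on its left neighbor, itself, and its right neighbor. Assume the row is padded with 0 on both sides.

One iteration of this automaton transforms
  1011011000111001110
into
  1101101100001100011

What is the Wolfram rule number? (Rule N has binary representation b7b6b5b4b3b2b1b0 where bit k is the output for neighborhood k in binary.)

116

position 11: 111 → 0  (bit 7 = 0)
position 3: 110 → 1  (bit 6 = 1)
position 1: 101 → 1  (bit 5 = 1)
position 7: 100 → 1  (bit 4 = 1)
position 2: 011 → 0  (bit 3 = 0)
position 0: 010 → 1  (bit 2 = 1)
position 9: 001 → 0  (bit 1 = 0)
position 8: 000 → 0  (bit 0 = 0)
bits b7..b0 = 01110100 = 116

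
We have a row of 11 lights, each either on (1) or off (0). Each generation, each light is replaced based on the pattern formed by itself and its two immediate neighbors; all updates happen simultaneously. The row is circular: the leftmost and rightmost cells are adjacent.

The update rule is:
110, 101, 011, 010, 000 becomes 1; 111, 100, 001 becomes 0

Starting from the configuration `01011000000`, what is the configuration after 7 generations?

generation 1: 01111011111
generation 2: 11001110001
generation 3: 01001010101
generation 4: 11001111111
generation 5: 01001000000
generation 6: 01001011111
generation 7: 11001110001

11001110001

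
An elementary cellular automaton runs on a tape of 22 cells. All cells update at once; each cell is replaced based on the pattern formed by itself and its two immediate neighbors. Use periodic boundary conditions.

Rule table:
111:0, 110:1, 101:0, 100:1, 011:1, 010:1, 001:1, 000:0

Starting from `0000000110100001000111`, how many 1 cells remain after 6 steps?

13

step 1: 1000001110110011101101
step 2: 1100011010111110101101
step 3: 0110111010100010101101
step 4: 0110101010110110101101
step 5: 0110101010110110101101  (fixed point — unchanged through step 6)
count of 1: 13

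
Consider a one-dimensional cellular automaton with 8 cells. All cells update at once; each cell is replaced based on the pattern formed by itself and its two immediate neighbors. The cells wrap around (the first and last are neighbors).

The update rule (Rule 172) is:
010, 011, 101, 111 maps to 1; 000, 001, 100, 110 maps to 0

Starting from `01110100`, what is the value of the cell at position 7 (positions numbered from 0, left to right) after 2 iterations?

0

01101100
01011000
position 7 holds 0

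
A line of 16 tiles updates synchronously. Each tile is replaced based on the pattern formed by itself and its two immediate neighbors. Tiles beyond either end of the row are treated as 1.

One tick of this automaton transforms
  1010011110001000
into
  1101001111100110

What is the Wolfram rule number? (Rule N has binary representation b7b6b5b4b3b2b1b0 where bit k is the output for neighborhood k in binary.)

position 6: 111 → 1  (bit 7 = 1)
position 0: 110 → 1  (bit 6 = 1)
position 1: 101 → 1  (bit 5 = 1)
position 3: 100 → 1  (bit 4 = 1)
position 5: 011 → 0  (bit 3 = 0)
position 2: 010 → 0  (bit 2 = 0)
position 4: 001 → 0  (bit 1 = 0)
position 10: 000 → 1  (bit 0 = 1)
bits b7..b0 = 11110001 = 241

241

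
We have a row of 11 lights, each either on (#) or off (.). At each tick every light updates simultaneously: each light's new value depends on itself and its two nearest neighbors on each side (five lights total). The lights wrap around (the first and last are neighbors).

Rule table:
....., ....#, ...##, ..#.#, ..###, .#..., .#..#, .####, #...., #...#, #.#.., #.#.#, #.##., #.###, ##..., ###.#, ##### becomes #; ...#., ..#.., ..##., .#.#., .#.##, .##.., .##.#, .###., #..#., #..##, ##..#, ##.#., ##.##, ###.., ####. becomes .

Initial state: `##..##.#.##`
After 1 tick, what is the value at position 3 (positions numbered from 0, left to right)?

.

tick 1: .......#.##
position 3 holds .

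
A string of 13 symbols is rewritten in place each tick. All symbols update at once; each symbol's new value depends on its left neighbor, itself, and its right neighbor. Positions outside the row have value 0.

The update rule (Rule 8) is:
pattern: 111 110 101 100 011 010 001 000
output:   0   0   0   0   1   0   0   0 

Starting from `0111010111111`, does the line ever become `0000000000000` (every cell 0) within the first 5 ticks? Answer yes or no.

tick 1: 0100000100000
tick 2: 0000000000000
all cells are 0 at tick 2

yes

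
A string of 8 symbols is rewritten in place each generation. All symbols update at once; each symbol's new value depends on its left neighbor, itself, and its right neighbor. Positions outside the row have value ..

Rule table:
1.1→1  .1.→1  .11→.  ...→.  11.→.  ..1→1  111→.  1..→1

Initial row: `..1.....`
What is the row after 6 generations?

.111....
1...1...
11.111..
..1...1.
.111.111
1...1...

1...1...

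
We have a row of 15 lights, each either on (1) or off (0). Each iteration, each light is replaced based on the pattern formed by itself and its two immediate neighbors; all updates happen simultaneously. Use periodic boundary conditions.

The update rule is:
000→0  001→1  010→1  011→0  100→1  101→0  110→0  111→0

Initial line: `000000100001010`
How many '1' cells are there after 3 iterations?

000001110011011
100010001100000
110111010010001
count of 1: 8

8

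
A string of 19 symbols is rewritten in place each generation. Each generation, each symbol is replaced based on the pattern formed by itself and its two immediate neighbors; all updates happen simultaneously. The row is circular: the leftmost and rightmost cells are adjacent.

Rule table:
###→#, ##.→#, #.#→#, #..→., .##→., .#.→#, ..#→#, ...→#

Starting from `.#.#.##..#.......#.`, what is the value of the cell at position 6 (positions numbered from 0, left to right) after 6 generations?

#

#####.#.##.#######.
.#######.##.#######
#.#######.##.######
##.#######.##.#####
###.#######.##.####
####.#######.##.###
position 6 holds #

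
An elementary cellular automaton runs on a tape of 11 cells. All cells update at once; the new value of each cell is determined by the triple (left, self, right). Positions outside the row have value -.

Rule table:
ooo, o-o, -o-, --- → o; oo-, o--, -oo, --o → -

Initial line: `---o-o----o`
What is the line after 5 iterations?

iteration 1: oo-ooo-oo-o
iteration 2: --o-o-o--oo
iteration 3: o-ooooo----
iteration 4: oo-ooo--ooo
iteration 5: --o-o----o-

--o-o----o-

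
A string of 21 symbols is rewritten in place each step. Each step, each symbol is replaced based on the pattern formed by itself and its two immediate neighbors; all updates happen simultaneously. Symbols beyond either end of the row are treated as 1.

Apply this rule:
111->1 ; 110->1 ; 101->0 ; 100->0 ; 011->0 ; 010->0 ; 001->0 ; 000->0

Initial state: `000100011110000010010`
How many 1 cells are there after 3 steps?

step 1: 000000001110000000000
step 2: 000000000110000000000
step 3: 000000000010000000000
count of 1: 1

1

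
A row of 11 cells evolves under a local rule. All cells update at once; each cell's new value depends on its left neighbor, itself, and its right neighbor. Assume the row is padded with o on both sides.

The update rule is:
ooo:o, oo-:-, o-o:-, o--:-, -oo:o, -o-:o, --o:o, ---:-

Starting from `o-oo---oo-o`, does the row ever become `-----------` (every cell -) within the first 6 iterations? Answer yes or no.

iteration 1: --o---oo--o
iteration 2: -oo--oo--oo
iteration 3: -o--oo--ooo
iteration 4: -o-oo--oooo
iteration 5: -o-o--ooooo
iteration 6: -o-o-oooooo
iteration 6 is -o-o-oooooo, still not uniform -

no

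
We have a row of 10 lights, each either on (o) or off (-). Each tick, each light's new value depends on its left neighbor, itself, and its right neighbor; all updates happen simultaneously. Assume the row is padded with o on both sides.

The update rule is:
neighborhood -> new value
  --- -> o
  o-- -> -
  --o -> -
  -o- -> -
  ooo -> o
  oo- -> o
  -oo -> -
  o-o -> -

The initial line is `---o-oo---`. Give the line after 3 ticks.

-o----o-o-
---oo-----
-o--o-ooo-

-o--o-ooo-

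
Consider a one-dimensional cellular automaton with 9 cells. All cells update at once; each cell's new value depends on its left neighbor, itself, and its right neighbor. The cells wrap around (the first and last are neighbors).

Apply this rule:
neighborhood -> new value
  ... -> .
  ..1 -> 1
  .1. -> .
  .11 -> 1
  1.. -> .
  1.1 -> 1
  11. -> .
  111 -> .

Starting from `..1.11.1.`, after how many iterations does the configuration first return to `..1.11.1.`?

9

iteration 1: .1.11.1..
iteration 2: 1.11.1...
iteration 3: .11.1...1
iteration 4: 11.1...1.
iteration 5: 1.1...1.1
iteration 6: .1...1.11
iteration 7: 1...1.11.
iteration 8: ...1.11.1
iteration 9: ..1.11.1.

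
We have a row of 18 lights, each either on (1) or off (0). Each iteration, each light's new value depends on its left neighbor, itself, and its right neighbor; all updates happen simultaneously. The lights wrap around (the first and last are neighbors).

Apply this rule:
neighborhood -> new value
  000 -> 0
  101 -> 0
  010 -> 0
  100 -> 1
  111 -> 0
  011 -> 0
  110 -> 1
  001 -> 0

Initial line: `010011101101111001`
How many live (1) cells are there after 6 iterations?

5

iteration 1: 001000100100001100
iteration 2: 000100010010000110
iteration 3: 000010001001000011
iteration 4: 100001000100100001
iteration 5: 110000100010010000
iteration 6: 011000010001001000
count of 1: 5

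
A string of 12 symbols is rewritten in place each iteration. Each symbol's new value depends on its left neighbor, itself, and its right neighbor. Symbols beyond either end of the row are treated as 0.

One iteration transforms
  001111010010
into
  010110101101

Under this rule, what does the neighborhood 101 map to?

At position 6 the neighborhood is 101; the next row has 1 there.

1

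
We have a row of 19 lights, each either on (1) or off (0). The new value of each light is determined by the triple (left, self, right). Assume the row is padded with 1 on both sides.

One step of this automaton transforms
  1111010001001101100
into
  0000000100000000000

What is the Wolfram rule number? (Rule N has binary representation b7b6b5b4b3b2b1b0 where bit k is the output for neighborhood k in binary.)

position 0: 111 → 0  (bit 7 = 0)
position 3: 110 → 0  (bit 6 = 0)
position 4: 101 → 0  (bit 5 = 0)
position 6: 100 → 0  (bit 4 = 0)
position 12: 011 → 0  (bit 3 = 0)
position 5: 010 → 0  (bit 2 = 0)
position 8: 001 → 0  (bit 1 = 0)
position 7: 000 → 1  (bit 0 = 1)
bits b7..b0 = 00000001 = 1

1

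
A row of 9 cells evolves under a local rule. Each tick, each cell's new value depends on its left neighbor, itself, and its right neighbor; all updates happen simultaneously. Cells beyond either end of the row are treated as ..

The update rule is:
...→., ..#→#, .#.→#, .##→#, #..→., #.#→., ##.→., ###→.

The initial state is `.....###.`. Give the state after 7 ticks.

#........

....##...
...##....
..##.....
.##......
##.......
#........
#........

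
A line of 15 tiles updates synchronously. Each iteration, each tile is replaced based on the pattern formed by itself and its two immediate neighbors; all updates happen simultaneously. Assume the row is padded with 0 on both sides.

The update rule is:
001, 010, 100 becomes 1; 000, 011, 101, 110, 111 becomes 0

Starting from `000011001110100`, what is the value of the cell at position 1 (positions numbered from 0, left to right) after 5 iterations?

iteration 1: 000100110000110
iteration 2: 001111001001001
iteration 3: 010000111111111
iteration 4: 111001000000000
iteration 5: 000111100000000
position 1 holds 0

0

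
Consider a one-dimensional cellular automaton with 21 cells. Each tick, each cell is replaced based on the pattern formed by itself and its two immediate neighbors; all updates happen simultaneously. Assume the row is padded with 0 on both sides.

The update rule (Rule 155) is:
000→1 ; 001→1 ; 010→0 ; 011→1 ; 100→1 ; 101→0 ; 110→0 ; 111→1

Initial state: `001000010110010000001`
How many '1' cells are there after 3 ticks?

13

tick 1: 110111100101101111110
tick 2: 100111011001001111101
tick 3: 011110010110111111000
count of 1: 13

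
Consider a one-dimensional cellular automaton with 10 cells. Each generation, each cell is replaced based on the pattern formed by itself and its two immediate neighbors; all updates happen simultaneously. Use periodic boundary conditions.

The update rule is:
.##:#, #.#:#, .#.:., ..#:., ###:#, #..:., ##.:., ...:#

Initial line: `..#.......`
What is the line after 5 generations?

#.#####...

generation 1: #...######
generation 2: ..#.######
generation 3: ...######.
generation 4: ##.#####..
generation 5: #.#####...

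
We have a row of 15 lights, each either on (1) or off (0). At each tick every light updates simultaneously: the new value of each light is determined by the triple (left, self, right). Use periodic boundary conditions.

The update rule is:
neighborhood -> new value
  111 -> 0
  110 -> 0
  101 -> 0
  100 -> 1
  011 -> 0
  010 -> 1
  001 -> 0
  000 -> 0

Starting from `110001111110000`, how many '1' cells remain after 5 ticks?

001000000001000
001100000001100
000010000000010
000011000000011
100000100000000
count of 1: 2

2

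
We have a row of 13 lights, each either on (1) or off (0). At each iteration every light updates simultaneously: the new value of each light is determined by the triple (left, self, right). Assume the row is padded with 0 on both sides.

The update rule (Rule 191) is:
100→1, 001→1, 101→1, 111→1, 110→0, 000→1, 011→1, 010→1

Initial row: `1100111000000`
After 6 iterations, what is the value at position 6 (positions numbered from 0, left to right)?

1

1011110111111
1111101111110
1111011111101
1110111111011
1101111110110
1011111101101
position 6 holds 1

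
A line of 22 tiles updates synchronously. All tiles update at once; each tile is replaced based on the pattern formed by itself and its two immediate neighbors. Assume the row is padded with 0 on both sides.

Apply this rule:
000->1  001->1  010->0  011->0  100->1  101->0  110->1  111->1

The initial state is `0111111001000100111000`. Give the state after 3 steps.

step 1: 1011111110111011011111
step 2: 0001111110011001001111
step 3: 1110111111101110110111

1110111111101110110111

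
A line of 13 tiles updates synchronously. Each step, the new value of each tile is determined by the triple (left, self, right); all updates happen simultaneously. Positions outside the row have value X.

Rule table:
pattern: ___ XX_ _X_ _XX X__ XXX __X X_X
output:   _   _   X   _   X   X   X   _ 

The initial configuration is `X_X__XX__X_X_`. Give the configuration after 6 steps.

step 1: __XXX__XXX_X_
step 2: XX_X_XX_X__X_
step 3: X__X____XXXX_
step 4: _XXXX__X_XX__
step 5: __XX_XXX___XX
step 6: XX____X_X_X_X

XX____X_X_X_X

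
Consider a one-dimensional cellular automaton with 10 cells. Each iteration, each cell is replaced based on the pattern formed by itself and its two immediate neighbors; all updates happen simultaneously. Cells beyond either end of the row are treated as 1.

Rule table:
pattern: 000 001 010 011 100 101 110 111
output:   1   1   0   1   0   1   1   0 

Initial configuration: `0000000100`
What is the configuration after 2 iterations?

1100001011

0111111001
1100001011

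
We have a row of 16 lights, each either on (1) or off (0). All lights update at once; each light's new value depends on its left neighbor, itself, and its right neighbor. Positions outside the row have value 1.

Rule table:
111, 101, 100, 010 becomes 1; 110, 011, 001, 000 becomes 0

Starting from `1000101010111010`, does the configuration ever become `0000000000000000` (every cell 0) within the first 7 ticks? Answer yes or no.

0100111111010111
1110011110111011
1101001101010101
1011100011111110
0101010001111101
1111111000111010
1111110100010111
tick 7 is 1111110100010111, still not uniform 0

no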